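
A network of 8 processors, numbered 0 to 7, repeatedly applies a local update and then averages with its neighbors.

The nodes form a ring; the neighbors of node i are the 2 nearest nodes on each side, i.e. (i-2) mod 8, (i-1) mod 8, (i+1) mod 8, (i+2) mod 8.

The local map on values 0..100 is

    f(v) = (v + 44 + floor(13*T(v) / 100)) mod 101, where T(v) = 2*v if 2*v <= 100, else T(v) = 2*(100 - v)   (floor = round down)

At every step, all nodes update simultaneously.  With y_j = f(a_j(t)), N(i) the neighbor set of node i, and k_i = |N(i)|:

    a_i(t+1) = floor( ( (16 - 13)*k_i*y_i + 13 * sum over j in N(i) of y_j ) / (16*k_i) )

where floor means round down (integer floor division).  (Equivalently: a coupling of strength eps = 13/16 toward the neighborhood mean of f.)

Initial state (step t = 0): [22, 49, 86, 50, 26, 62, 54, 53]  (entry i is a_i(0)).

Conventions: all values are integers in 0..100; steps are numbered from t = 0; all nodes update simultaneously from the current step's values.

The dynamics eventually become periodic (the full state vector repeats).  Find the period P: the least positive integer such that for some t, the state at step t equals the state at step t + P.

Answer: 2
Key observation: The state at step 11, [20, 20, 20, 20, 20, 20, 20, 20], reappears at step 13 — and no state repeats earlier — so the cycle the system enters has period 2.

Derivation:
t=0: [22, 49, 86, 50, 26, 62, 54, 53]
t=1: [23, 24, 37, 26, 26, 22, 35, 21]
t=2: [78, 76, 77, 77, 80, 76, 75, 75]
t=3: [24, 25, 25, 25, 25, 25, 25, 24]
t=4: [74, 74, 74, 75, 75, 74, 74, 74]
t=5: [23, 23, 23, 23, 23, 23, 23, 23]
t=6: [72, 72, 72, 72, 72, 72, 72, 72]
t=7: [22, 22, 22, 22, 22, 22, 22, 22]
t=8: [71, 71, 71, 71, 71, 71, 71, 71]
t=9: [21, 21, 21, 21, 21, 21, 21, 21]
t=10: [70, 70, 70, 70, 70, 70, 70, 70]
t=11: [20, 20, 20, 20, 20, 20, 20, 20]
t=12: [69, 69, 69, 69, 69, 69, 69, 69]
t=13: [20, 20, 20, 20, 20, 20, 20, 20]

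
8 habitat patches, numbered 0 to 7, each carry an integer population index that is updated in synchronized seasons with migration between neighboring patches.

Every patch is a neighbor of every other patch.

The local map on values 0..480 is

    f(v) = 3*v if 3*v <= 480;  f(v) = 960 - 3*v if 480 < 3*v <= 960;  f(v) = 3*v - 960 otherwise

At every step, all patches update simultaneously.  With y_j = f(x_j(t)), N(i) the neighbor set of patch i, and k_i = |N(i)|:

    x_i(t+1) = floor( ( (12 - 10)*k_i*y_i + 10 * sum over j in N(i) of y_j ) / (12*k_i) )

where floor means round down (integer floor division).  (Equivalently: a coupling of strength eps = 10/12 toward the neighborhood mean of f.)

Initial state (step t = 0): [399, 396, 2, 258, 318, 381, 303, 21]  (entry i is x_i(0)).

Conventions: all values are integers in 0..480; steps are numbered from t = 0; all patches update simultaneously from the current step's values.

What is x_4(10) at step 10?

Answer: x_4(10) = 15

Derivation:
t=0: [399, 396, 2, 258, 318, 381, 303, 21]
t=1: [125, 125, 114, 123, 114, 123, 116, 117]
t=2: [359, 359, 358, 359, 358, 359, 358, 358]
t=3: [115, 115, 115, 115, 115, 115, 115, 115]
t=4: [345, 345, 345, 345, 345, 345, 345, 345]
t=5: [75, 75, 75, 75, 75, 75, 75, 75]
t=6: [225, 225, 225, 225, 225, 225, 225, 225]
t=7: [285, 285, 285, 285, 285, 285, 285, 285]
t=8: [105, 105, 105, 105, 105, 105, 105, 105]
t=9: [315, 315, 315, 315, 315, 315, 315, 315]
t=10: [15, 15, 15, 15, 15, 15, 15, 15]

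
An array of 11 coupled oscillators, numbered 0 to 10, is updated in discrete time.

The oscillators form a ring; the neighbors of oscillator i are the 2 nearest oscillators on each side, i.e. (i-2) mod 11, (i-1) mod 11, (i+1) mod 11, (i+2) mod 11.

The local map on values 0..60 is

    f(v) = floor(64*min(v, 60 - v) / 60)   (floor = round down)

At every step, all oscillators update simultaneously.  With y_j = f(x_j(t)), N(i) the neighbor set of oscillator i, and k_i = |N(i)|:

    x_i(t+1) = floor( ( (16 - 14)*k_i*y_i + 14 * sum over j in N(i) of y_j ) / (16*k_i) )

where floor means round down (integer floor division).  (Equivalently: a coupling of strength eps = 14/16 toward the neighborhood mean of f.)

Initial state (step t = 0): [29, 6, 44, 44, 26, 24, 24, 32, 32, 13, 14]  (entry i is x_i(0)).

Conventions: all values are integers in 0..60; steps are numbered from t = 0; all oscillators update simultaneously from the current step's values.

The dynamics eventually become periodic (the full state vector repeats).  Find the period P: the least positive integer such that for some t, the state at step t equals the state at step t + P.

Answer: 3
Key observation: The state at step 12, [29, 29, 29, 29, 29, 29, 29, 29, 29, 29, 29], reappears at step 15 — and no state repeats earlier — so the cycle the system enters has period 3.

Derivation:
t=0: [29, 6, 44, 44, 26, 24, 24, 32, 32, 13, 14]
t=1: [14, 17, 19, 18, 21, 24, 27, 23, 21, 23, 18]
t=2: [19, 18, 18, 20, 22, 23, 23, 24, 23, 20, 19]
t=3: [19, 19, 20, 21, 22, 23, 24, 23, 22, 22, 20]
t=4: [21, 20, 21, 22, 23, 23, 23, 23, 23, 22, 21]
t=5: [22, 22, 22, 22, 23, 23, 24, 23, 23, 23, 22]
t=6: [23, 23, 23, 23, 23, 24, 24, 24, 24, 23, 23]
t=7: [24, 24, 24, 24, 24, 24, 24, 24, 24, 24, 24]
t=8: [25, 25, 25, 25, 25, 25, 25, 25, 25, 25, 25]
t=9: [26, 26, 26, 26, 26, 26, 26, 26, 26, 26, 26]
t=10: [27, 27, 27, 27, 27, 27, 27, 27, 27, 27, 27]
t=11: [28, 28, 28, 28, 28, 28, 28, 28, 28, 28, 28]
t=12: [29, 29, 29, 29, 29, 29, 29, 29, 29, 29, 29]
t=13: [30, 30, 30, 30, 30, 30, 30, 30, 30, 30, 30]
t=14: [32, 32, 32, 32, 32, 32, 32, 32, 32, 32, 32]
t=15: [29, 29, 29, 29, 29, 29, 29, 29, 29, 29, 29]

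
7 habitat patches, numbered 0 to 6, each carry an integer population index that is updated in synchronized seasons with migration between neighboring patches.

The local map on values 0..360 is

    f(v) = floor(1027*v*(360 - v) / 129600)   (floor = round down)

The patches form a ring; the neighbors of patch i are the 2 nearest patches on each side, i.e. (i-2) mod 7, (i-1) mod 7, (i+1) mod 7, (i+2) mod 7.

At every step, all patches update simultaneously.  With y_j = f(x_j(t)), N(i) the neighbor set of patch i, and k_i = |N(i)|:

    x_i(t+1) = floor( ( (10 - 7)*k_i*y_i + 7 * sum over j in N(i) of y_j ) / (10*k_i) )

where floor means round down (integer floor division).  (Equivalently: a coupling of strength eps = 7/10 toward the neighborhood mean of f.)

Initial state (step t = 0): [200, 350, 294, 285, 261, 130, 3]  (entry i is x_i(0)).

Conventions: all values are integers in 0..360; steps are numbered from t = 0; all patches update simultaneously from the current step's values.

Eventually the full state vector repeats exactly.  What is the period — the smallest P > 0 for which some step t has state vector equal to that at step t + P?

Simulating step by step:
t=0: [200, 350, 294, 285, 261, 130, 3]
t=1: [150, 110, 160, 159, 160, 181, 128]
t=2: [242, 238, 246, 247, 250, 250, 241]
t=3: [224, 225, 223, 221, 220, 221, 223]
t=4: [241, 241, 242, 242, 242, 242, 242]
t=5: [226, 226, 226, 226, 226, 226, 226]
t=6: [239, 239, 239, 239, 239, 239, 239]
t=7: [229, 229, 229, 229, 229, 229, 229]
t=8: [237, 237, 237, 237, 237, 237, 237]
t=9: [231, 231, 231, 231, 231, 231, 231]
t=10: [236, 236, 236, 236, 236, 236, 236]
t=11: [231, 231, 231, 231, 231, 231, 231]

Answer: 2
Key observation: The state at step 9, [231, 231, 231, 231, 231, 231, 231], reappears at step 11 — and no state repeats earlier — so the cycle the system enters has period 2.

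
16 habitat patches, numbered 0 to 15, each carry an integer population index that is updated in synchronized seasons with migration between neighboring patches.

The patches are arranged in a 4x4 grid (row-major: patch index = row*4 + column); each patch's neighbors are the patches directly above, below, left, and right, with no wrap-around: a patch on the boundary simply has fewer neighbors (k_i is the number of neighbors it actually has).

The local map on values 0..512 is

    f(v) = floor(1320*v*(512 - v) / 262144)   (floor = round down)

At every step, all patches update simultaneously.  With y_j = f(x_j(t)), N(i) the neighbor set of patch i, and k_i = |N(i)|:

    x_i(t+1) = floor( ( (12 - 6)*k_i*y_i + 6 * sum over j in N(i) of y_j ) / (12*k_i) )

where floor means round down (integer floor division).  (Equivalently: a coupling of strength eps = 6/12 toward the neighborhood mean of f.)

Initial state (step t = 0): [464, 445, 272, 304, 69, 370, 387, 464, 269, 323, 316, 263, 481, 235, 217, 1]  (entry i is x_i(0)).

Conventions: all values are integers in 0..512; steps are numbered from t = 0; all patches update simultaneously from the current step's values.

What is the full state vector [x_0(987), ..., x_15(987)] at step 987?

Simulating step by step:
t=0: [464, 445, 272, 304, 69, 370, 387, 464, 269, 323, 316, 263, 481, 235, 217, 1]
t=1: [131, 192, 282, 269, 194, 238, 248, 204, 253, 307, 305, 235, 201, 280, 267, 163]
t=2: [280, 305, 324, 325, 306, 322, 325, 322, 321, 320, 321, 316, 321, 323, 319, 307]
t=3: [322, 315, 307, 306, 315, 310, 306, 307, 309, 308, 308, 310, 307, 308, 310, 313]
t=4: [310, 312, 315, 316, 312, 314, 316, 316, 314, 315, 315, 315, 315, 315, 315, 314]
t=5: [314, 313, 312, 311, 313, 312, 311, 311, 312, 312, 311, 312, 312, 312, 312, 312]
t=6: [313, 313, 313, 314, 313, 313, 314, 314, 313, 314, 314, 314, 314, 314, 314, 314]
t=7: [313, 313, 313, 313, 313, 313, 313, 313, 313, 313, 313, 313, 313, 313, 313, 313]
t=8: [313, 313, 313, 313, 313, 313, 313, 313, 313, 313, 313, 313, 313, 313, 313, 313]

Answer: [313, 313, 313, 313, 313, 313, 313, 313, 313, 313, 313, 313, 313, 313, 313, 313]
Key observation: The state at step 7, [313, 313, 313, 313, 313, 313, 313, 313, 313, 313, 313, 313, 313, 313, 313, 313], reappears at step 8: the system is in a cycle of period 1 from step 7 on.  Therefore the state at step 987 equals the state at step 7 + ((987 - 7) mod 1) = 7, which is [313, 313, 313, 313, 313, 313, 313, 313, 313, 313, 313, 313, 313, 313, 313, 313].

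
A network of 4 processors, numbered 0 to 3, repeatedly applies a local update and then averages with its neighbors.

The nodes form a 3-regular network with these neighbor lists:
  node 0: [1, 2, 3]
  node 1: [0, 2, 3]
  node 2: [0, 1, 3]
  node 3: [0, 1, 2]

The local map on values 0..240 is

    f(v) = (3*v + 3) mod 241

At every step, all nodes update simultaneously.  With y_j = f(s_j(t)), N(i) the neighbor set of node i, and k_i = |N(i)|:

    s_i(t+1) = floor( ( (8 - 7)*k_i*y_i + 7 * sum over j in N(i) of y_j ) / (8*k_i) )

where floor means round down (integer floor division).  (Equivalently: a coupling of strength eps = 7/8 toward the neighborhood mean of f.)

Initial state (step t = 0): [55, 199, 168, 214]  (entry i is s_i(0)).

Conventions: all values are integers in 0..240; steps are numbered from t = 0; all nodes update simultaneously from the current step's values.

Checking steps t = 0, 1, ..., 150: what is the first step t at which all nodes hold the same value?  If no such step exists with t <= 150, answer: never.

Simulating step by step:
t=0: [55, 199, 168, 214]  (not all equal)
t=1: [110, 118, 134, 111]  (not all equal)
t=2: [120, 116, 108, 120]  (not all equal)
t=3: [108, 110, 114, 108]  (not all equal)
t=4: [93, 92, 90, 93]  (not all equal)
t=5: [37, 38, 39, 37]  (not all equal)
t=6: [116, 116, 115, 116]  (not all equal)
t=7: [109, 109, 109, 109]  (all equal)

Answer: 7
Key observation: Synchronization is absorbing here: once all nodes are equal they stay equal, and step 7 is the first all-equal step.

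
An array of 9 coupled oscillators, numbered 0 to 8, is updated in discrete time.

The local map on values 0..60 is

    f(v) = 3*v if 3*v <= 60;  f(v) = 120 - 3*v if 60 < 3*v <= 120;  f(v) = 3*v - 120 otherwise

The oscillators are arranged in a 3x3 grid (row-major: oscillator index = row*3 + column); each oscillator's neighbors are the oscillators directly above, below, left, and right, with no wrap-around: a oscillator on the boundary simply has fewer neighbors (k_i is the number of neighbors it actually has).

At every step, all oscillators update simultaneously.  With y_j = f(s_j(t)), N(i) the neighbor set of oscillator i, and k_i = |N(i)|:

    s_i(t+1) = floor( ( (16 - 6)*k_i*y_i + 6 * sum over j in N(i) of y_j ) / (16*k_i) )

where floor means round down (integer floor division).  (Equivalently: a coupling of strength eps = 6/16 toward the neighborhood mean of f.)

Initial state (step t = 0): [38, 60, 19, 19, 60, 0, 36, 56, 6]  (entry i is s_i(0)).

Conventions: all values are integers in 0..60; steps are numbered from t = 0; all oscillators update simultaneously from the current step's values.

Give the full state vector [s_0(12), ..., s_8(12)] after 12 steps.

Answer: [25, 27, 49, 33, 43, 51, 19, 24, 36]

Derivation:
t=0: [38, 60, 19, 19, 60, 0, 36, 56, 6]
t=1: [25, 52, 46, 45, 52, 16, 27, 41, 20]
t=2: [37, 34, 27, 24, 32, 44, 27, 18, 47]
t=3: [18, 20, 30, 39, 27, 18, 43, 44, 25]
t=4: [45, 52, 40, 14, 36, 48, 8, 19, 40]
t=5: [24, 25, 11, 32, 22, 16, 33, 40, 15]
t=6: [42, 45, 38, 30, 44, 46, 17, 15, 37]
t=7: [12, 12, 9, 27, 17, 14, 45, 37, 17]
t=8: [36, 36, 31, 37, 43, 42, 18, 20, 41]
t=9: [11, 13, 20, 15, 13, 8, 46, 45, 14]
t=10: [36, 40, 49, 39, 35, 32, 22, 21, 33]
t=11: [8, 6, 21, 12, 17, 22, 45, 46, 28]
t=12: [25, 27, 49, 33, 43, 51, 19, 24, 36]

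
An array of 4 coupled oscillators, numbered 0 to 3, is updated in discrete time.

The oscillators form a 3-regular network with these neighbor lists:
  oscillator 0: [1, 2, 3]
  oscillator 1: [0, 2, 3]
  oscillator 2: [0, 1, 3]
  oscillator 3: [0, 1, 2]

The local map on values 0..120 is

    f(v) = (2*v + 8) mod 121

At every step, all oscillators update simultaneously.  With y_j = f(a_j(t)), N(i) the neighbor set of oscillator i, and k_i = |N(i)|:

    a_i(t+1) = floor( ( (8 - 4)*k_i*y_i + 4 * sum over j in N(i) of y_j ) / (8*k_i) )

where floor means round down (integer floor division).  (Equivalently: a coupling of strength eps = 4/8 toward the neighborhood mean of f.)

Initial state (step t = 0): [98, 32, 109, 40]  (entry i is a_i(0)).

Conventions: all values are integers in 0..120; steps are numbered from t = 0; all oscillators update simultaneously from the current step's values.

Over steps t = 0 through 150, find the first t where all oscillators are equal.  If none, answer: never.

Answer: 7
Key observation: Synchronization is absorbing here: once all oscillators are equal they stay equal, and step 7 is the first all-equal step.

Derivation:
t=0: [98, 32, 109, 40]  (not all equal)
t=1: [85, 82, 93, 87]  (not all equal)
t=2: [59, 57, 64, 60]  (not all equal)
t=3: [6, 5, 9, 7]  (not all equal)
t=4: [21, 20, 23, 21]  (not all equal)
t=5: [50, 49, 51, 50]  (not all equal)
t=6: [108, 107, 108, 108]  (not all equal)
t=7: [102, 102, 102, 102]  (all equal)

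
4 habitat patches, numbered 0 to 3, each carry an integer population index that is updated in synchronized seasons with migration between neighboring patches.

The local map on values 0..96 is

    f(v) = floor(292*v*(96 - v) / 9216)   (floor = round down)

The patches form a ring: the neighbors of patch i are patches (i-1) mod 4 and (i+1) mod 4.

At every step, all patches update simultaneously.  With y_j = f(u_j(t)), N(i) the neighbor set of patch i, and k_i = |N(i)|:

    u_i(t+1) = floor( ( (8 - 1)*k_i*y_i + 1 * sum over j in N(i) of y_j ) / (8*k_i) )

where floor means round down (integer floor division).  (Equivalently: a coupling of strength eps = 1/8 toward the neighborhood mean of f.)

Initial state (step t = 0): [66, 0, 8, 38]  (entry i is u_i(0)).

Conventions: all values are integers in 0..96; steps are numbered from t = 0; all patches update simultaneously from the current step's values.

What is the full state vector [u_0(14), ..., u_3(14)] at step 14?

Answer: [65, 65, 64, 64]

Derivation:
t=0: [66, 0, 8, 38]
t=1: [58, 5, 23, 65]
t=2: [65, 19, 51, 62]
t=3: [62, 48, 70, 66]
t=4: [66, 71, 58, 61]
t=5: [61, 57, 68, 66]
t=6: [66, 69, 60, 62]
t=7: [62, 59, 67, 65]
t=8: [66, 68, 61, 63]
t=9: [62, 60, 66, 64]
t=10: [66, 67, 62, 64]
t=11: [62, 61, 65, 64]
t=12: [65, 66, 63, 64]
t=13: [63, 62, 64, 64]
t=14: [65, 65, 64, 64]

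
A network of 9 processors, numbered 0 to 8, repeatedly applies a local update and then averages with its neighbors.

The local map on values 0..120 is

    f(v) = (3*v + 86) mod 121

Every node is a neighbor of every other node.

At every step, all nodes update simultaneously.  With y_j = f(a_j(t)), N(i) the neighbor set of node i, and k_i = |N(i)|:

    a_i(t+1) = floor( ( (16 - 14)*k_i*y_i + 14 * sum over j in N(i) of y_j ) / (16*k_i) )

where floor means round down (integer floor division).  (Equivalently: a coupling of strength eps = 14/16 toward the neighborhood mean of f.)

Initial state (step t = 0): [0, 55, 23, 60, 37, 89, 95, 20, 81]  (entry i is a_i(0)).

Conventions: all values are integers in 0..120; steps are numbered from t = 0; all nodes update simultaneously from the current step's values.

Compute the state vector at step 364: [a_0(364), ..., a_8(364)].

Answer: [58, 58, 58, 58, 58, 58, 58, 58, 58]
Key observation: The state at step 3, [31, 31, 31, 31, 31, 31, 31, 31, 31], reappears at step 8: the system is in a cycle of period 5 from step 3 on.  Therefore the state at step 364 equals the state at step 3 + ((364 - 3) mod 5) = 4, which is [58, 58, 58, 58, 58, 58, 58, 58, 58].

Derivation:
t=0: [0, 55, 23, 60, 37, 89, 95, 20, 81]
t=1: [51, 50, 50, 50, 51, 52, 50, 50, 51]
t=2: [103, 103, 103, 103, 103, 101, 103, 103, 103]
t=3: [31, 31, 31, 31, 31, 31, 31, 31, 31]
t=4: [58, 58, 58, 58, 58, 58, 58, 58, 58]
t=5: [18, 18, 18, 18, 18, 18, 18, 18, 18]
t=6: [19, 19, 19, 19, 19, 19, 19, 19, 19]
t=7: [22, 22, 22, 22, 22, 22, 22, 22, 22]
t=8: [31, 31, 31, 31, 31, 31, 31, 31, 31]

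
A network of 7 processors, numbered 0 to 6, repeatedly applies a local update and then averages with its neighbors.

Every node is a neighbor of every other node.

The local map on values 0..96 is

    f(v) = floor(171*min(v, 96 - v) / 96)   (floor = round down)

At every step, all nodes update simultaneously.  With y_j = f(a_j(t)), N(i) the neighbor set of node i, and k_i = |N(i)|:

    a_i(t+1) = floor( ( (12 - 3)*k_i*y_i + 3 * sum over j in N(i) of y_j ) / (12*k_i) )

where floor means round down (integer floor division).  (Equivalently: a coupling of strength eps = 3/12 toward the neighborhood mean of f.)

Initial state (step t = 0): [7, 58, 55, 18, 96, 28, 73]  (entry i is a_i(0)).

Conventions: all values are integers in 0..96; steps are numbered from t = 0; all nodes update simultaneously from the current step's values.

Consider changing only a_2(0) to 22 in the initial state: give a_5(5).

Answer: a_5(5) = 34
Key observation: This trace re-runs the system from the modified initial state.

Derivation:
t=0: [7, 58, 22, 18, 96, 28, 73]
t=1: [18, 57, 37, 32, 9, 44, 38]
t=2: [38, 64, 62, 56, 27, 71, 63]
t=3: [64, 57, 59, 67, 50, 48, 57]
t=4: [60, 68, 65, 56, 77, 80, 68]
t=5: [59, 49, 53, 64, 37, 34, 49]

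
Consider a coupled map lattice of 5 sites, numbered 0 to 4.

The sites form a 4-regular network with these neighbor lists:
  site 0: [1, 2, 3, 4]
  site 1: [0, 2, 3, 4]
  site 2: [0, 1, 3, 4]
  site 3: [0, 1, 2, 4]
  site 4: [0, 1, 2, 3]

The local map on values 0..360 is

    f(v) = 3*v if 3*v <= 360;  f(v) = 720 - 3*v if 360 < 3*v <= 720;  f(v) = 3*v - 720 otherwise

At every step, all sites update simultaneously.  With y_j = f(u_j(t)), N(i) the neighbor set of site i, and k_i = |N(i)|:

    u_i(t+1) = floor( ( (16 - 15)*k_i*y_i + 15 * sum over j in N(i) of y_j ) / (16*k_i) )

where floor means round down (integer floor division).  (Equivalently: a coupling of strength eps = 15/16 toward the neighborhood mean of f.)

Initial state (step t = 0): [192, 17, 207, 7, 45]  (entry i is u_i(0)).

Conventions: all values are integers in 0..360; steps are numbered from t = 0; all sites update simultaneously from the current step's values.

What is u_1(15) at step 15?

Answer: u_1(15) = 276

Derivation:
t=0: [192, 17, 207, 7, 45]
t=1: [80, 96, 88, 101, 82]
t=2: [273, 264, 268, 262, 272]
t=3: [80, 85, 83, 86, 81]
t=4: [250, 247, 249, 247, 250]
t=5: [25, 26, 25, 26, 25]
t=6: [76, 75, 76, 75, 76]
t=7: [226, 227, 226, 227, 226]
t=8: [40, 41, 40, 41, 40]
t=9: [121, 120, 121, 120, 121]
t=10: [358, 357, 358, 357, 358]
t=11: [352, 353, 352, 353, 352]
t=12: [337, 336, 337, 336, 337]
t=13: [289, 290, 289, 290, 289]
t=14: [148, 147, 148, 147, 148]
t=15: [277, 276, 277, 276, 277]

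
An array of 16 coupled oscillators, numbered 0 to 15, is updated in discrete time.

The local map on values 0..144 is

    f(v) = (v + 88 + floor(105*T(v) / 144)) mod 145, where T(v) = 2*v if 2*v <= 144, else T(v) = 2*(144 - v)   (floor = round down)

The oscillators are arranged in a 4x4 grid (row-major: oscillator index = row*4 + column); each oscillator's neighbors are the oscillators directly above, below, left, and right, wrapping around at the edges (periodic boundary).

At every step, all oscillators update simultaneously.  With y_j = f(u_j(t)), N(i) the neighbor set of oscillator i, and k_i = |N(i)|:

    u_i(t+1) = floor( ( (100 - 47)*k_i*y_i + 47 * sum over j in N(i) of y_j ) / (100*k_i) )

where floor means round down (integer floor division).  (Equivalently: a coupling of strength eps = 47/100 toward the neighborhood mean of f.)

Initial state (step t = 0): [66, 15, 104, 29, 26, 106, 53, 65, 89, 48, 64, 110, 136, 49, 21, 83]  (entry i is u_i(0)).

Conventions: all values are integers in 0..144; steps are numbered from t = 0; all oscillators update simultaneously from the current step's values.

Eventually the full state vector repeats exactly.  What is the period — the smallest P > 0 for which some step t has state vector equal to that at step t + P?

Answer: 2
Key observation: The state at step 5, [104, 104, 104, 105, 104, 104, 104, 104, 104, 104, 104, 104, 104, 104, 104, 104], reappears at step 7 — and no state repeats earlier — so the cycle the system enters has period 2.

Derivation:
t=0: [66, 15, 104, 29, 26, 106, 53, 65, 89, 48, 64, 110, 136, 49, 21, 83]
t=1: [83, 110, 96, 57, 52, 86, 86, 76, 89, 76, 97, 104, 93, 82, 118, 100]
t=2: [103, 107, 104, 96, 90, 107, 112, 106, 106, 115, 108, 107, 110, 111, 103, 103]
t=3: [105, 103, 104, 107, 107, 103, 102, 104, 104, 101, 102, 103, 102, 102, 104, 104]
t=4: [104, 105, 104, 103, 103, 105, 105, 104, 105, 105, 105, 105, 105, 105, 105, 104]
t=5: [104, 104, 104, 105, 104, 104, 104, 104, 104, 104, 104, 104, 104, 104, 104, 104]
t=6: [104, 105, 104, 104, 105, 105, 105, 104, 105, 105, 105, 105, 105, 105, 105, 104]
t=7: [104, 104, 104, 105, 104, 104, 104, 104, 104, 104, 104, 104, 104, 104, 104, 104]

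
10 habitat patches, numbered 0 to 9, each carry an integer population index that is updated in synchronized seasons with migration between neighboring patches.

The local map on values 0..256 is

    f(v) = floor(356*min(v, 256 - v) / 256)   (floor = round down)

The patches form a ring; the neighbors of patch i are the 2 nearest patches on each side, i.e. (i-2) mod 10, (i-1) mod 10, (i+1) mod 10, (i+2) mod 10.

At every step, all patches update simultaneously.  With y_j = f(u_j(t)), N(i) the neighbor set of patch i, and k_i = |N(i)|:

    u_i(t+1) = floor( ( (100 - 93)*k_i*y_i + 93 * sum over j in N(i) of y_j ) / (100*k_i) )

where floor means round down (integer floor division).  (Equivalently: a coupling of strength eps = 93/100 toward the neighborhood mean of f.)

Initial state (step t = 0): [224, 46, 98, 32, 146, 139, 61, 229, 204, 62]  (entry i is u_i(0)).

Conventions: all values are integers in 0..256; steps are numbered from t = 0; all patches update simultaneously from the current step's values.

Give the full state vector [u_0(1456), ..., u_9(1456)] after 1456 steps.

Answer: [134, 134, 134, 134, 134, 134, 134, 134, 134, 134]
Key observation: The state at step 15, [159, 159, 159, 159, 159, 159, 159, 159, 159, 159], reappears at step 23: the system is in a cycle of period 8 from step 15 on.  Therefore the state at step 1456 equals the state at step 15 + ((1456 - 15) mod 8) = 16, which is [134, 134, 134, 134, 134, 134, 134, 134, 134, 134].

Derivation:
t=0: [224, 46, 98, 32, 146, 139, 61, 229, 204, 62]
t=1: [86, 76, 79, 122, 109, 85, 104, 96, 63, 56]
t=2: [96, 117, 134, 124, 136, 147, 123, 108, 116, 108]
t=3: [158, 156, 159, 162, 165, 163, 157, 157, 151, 151]
t=4: [140, 136, 132, 131, 132, 132, 134, 139, 139, 139]
t=5: [165, 166, 168, 170, 171, 169, 167, 165, 163, 162]
t=6: [126, 124, 122, 121, 120, 121, 123, 125, 126, 126]
t=7: [172, 171, 170, 168, 168, 169, 170, 172, 173, 173]
t=8: [116, 118, 119, 119, 120, 119, 118, 117, 116, 116]
t=9: [162, 163, 164, 165, 164, 164, 163, 162, 161, 161]
t=10: [130, 128, 127, 127, 127, 127, 129, 130, 130, 130]
t=11: [175, 175, 176, 176, 176, 175, 175, 175, 175, 175]
t=12: [111, 111, 111, 111, 111, 111, 111, 112, 112, 112]
t=13: [154, 154, 154, 154, 154, 154, 154, 154, 154, 154]
t=14: [141, 141, 141, 141, 141, 141, 141, 141, 141, 141]
t=15: [159, 159, 159, 159, 159, 159, 159, 159, 159, 159]
t=16: [134, 134, 134, 134, 134, 134, 134, 134, 134, 134]
t=17: [169, 169, 169, 169, 169, 169, 169, 169, 169, 169]
t=18: [120, 120, 120, 120, 120, 120, 120, 120, 120, 120]
t=19: [166, 166, 166, 166, 166, 166, 166, 166, 166, 166]
t=20: [125, 125, 125, 125, 125, 125, 125, 125, 125, 125]
t=21: [173, 173, 173, 173, 173, 173, 173, 173, 173, 173]
t=22: [115, 115, 115, 115, 115, 115, 115, 115, 115, 115]
t=23: [159, 159, 159, 159, 159, 159, 159, 159, 159, 159]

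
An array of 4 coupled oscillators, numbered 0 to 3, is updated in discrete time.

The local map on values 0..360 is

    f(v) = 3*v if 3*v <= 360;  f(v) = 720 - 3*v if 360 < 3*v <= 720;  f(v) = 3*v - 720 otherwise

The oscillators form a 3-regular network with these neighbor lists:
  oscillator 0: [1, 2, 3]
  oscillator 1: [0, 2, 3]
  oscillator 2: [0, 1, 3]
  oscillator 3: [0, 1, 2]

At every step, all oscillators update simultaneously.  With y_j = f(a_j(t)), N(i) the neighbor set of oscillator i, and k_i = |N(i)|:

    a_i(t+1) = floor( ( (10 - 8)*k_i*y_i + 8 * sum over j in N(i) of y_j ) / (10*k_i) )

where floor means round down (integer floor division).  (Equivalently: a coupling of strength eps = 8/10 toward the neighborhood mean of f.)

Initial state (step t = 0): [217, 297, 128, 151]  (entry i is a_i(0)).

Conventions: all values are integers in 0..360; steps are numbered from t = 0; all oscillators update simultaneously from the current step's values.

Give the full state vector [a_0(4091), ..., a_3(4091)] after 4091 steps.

Answer: [270, 270, 270, 270]
Key observation: The state at step 6, [90, 90, 90, 90], reappears at step 8: the system is in a cycle of period 2 from step 6 on.  Therefore the state at step 4091 equals the state at step 6 + ((4091 - 6) mod 2) = 7, which is [270, 270, 270, 270].

Derivation:
t=0: [217, 297, 128, 151]
t=1: [220, 213, 202, 207]
t=2: [90, 89, 86, 87]
t=3: [263, 263, 264, 264]
t=4: [70, 70, 70, 70]
t=5: [210, 210, 210, 210]
t=6: [90, 90, 90, 90]
t=7: [270, 270, 270, 270]
t=8: [90, 90, 90, 90]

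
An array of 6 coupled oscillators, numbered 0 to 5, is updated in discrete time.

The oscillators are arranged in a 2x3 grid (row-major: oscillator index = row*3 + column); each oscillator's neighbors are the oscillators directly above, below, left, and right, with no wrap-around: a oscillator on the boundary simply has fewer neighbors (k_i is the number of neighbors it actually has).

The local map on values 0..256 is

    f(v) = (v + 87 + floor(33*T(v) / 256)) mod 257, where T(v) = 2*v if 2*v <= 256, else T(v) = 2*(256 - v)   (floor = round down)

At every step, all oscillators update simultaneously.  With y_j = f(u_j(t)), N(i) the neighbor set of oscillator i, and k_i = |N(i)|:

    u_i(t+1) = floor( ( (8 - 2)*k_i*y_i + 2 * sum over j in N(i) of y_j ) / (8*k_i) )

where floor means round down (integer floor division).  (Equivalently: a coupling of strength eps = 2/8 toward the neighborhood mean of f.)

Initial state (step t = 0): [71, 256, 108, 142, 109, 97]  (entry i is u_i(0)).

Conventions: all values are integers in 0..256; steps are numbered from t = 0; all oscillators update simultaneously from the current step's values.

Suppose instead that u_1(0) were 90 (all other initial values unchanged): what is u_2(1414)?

Simulating step by step:
t=0: [71, 90, 108, 142, 109, 97]
t=1: [157, 201, 217, 50, 202, 212]
t=2: [33, 43, 55, 118, 54, 52]
t=3: [143, 142, 153, 211, 159, 152]
t=4: [8, 2, 7, 41, 15, 8]
t=5: [101, 91, 94, 128, 105, 97]
t=6: [216, 203, 205, 240, 219, 209]
t=7: [57, 48, 48, 69, 57, 51]
t=8: [158, 148, 147, 169, 157, 151]
t=9: [13, 6, 5, 18, 11, 8]
t=10: [102, 95, 93, 107, 100, 96]
t=11: [214, 207, 203, 219, 211, 207]
t=12: [53, 49, 46, 56, 52, 49]
t=13: [152, 148, 145, 155, 151, 148]
t=14: [8, 5, 3, 10, 7, 5]
t=15: [96, 93, 90, 98, 95, 92]
t=16: [206, 203, 200, 209, 205, 202]
t=17: [48, 46, 44, 50, 47, 45]
t=18: [146, 144, 142, 148, 145, 143]
t=19: [3, 2, 1, 4, 3, 2]
t=20: [90, 89, 88, 91, 90, 89]
t=21: [199, 198, 197, 200, 199, 198]
t=22: [43, 42, 42, 43, 42, 42]
t=23: [140, 139, 139, 140, 139, 139]
t=24: [256, 256, 256, 256, 256, 256]
t=25: [86, 86, 86, 86, 86, 86]
t=26: [195, 195, 195, 195, 195, 195]
t=27: [40, 40, 40, 40, 40, 40]
t=28: [137, 137, 137, 137, 137, 137]
t=29: [254, 254, 254, 254, 254, 254]
t=30: [84, 84, 84, 84, 84, 84]
t=31: [192, 192, 192, 192, 192, 192]
t=32: [38, 38, 38, 38, 38, 38]
t=33: [134, 134, 134, 134, 134, 134]
t=34: [252, 252, 252, 252, 252, 252]
t=35: [83, 83, 83, 83, 83, 83]
t=36: [191, 191, 191, 191, 191, 191]
t=37: [37, 37, 37, 37, 37, 37]
t=38: [133, 133, 133, 133, 133, 133]
t=39: [251, 251, 251, 251, 251, 251]
t=40: [82, 82, 82, 82, 82, 82]
t=41: [190, 190, 190, 190, 190, 190]
t=42: [37, 37, 37, 37, 37, 37]

Answer: u_2(1414) = 251
Key observation: The state at step 37, [37, 37, 37, 37, 37, 37], reappears at step 42: the system is in a cycle of period 5 from step 37 on.  Therefore the state at step 1414 equals the state at step 37 + ((1414 - 37) mod 5) = 39, which is [251, 251, 251, 251, 251, 251].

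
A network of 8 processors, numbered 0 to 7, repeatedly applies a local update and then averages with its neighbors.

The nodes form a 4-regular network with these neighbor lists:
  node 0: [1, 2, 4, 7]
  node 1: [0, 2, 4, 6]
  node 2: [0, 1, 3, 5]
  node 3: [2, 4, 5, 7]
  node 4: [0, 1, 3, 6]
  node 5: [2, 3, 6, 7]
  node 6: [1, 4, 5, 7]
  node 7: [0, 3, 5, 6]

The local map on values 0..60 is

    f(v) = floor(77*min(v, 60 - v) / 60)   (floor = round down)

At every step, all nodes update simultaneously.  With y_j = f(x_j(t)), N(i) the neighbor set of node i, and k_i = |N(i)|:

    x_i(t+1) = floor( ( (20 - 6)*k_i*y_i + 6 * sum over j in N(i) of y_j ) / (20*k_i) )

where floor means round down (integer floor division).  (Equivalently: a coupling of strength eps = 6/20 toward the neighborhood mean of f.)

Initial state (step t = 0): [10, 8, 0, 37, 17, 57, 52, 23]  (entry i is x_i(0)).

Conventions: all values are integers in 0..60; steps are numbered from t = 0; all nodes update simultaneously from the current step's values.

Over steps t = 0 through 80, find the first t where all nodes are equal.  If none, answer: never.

Simulating step by step:
t=0: [10, 8, 0, 37, 17, 57, 52, 23]  (not all equal)
t=1: [12, 10, 4, 24, 19, 7, 11, 24]  (not all equal)
t=2: [15, 12, 8, 26, 22, 11, 15, 26]  (not all equal)
t=3: [19, 16, 13, 29, 26, 16, 20, 29]  (not all equal)
t=4: [24, 21, 18, 33, 31, 22, 25, 33]  (not all equal)
t=5: [30, 27, 24, 32, 35, 28, 31, 33]  (not all equal)
t=6: [36, 34, 31, 34, 33, 34, 36, 34]  (not all equal)
t=7: [31, 32, 35, 33, 33, 33, 30, 32]  (not all equal)
t=8: [36, 35, 32, 33, 34, 34, 36, 35]  (not all equal)
t=9: [30, 32, 34, 33, 32, 32, 30, 31]  (not all equal)
t=10: [37, 35, 33, 34, 35, 35, 37, 36]  (not all equal)
t=11: [29, 31, 33, 32, 31, 31, 29, 30]  (not all equal)
t=12: [36, 36, 34, 35, 36, 36, 37, 37]  (not all equal)
t=13: [30, 30, 32, 31, 30, 30, 29, 29]  (not all equal)
t=14: [37, 37, 35, 37, 37, 37, 37, 37]  (not all equal)
t=15: [29, 29, 31, 29, 29, 29, 29, 29]  (not all equal)
t=16: [37, 37, 37, 37, 37, 37, 37, 37]  (all equal)

Answer: 16
Key observation: Synchronization is absorbing here: once all nodes are equal they stay equal, and step 16 is the first all-equal step.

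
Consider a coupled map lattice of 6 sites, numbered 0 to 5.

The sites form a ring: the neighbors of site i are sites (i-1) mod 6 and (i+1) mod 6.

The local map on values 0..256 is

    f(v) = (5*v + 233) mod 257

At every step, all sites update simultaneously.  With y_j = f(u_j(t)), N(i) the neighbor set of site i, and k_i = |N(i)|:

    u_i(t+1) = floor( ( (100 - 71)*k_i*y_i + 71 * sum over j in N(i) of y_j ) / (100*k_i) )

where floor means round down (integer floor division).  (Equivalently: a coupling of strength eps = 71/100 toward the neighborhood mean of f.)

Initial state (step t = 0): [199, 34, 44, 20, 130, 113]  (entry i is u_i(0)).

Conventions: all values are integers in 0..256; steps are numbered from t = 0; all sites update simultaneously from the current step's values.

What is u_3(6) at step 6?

Simulating step by step:
t=0: [199, 34, 44, 20, 130, 113]
t=1: [119, 182, 135, 131, 69, 118]
t=2: [75, 102, 122, 105, 78, 58]
t=3: [111, 125, 188, 135, 121, 74]
t=4: [67, 82, 121, 114, 99, 55]
t=5: [150, 80, 76, 109, 162, 167]
t=6: [117, 144, 73, 42, 21, 92]

Answer: u_3(6) = 42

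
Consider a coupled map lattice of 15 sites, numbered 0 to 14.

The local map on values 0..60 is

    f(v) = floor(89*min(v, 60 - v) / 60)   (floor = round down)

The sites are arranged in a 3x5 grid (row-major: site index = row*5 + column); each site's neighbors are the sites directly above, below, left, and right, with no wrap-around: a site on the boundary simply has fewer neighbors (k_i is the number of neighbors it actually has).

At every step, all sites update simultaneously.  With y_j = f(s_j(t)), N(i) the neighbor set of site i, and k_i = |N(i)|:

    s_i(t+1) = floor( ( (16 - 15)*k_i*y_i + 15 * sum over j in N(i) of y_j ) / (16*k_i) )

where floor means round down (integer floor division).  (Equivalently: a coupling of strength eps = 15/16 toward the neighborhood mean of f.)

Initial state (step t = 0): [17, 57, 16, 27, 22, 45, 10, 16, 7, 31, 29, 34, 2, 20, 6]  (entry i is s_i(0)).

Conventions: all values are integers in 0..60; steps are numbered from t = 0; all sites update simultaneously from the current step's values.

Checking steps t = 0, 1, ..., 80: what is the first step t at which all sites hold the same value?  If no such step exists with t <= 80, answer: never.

Simulating step by step:
t=0: [17, 57, 16, 27, 22, 45, 10, 16, 7, 31, 29, 34, 2, 20, 6]  (not all equal)
t=1: [13, 19, 22, 22, 40, 27, 21, 12, 32, 18, 30, 20, 28, 8, 34]  (not all equal)
t=2: [33, 27, 26, 33, 29, 31, 28, 35, 22, 35, 35, 38, 20, 38, 19]  (not all equal)
t=3: [41, 39, 38, 37, 38, 39, 38, 35, 36, 34, 37, 35, 33, 29, 34]  (not all equal)
t=4: [30, 30, 33, 33, 35, 31, 33, 34, 37, 35, 34, 35, 39, 38, 40]  (not all equal)
t=5: [43, 41, 40, 37, 38, 40, 40, 36, 36, 33, 39, 36, 35, 31, 34]  (not all equal)
t=6: [28, 27, 32, 32, 36, 28, 31, 32, 37, 35, 31, 32, 37, 37, 41]  (not all equal)
t=7: [40, 41, 40, 36, 38, 42, 40, 38, 37, 32, 41, 40, 38, 32, 35]  (not all equal)
t=8: [27, 28, 31, 31, 37, 28, 28, 31, 37, 34, 27, 29, 33, 34, 40]  (not all equal)
t=9: [40, 41, 42, 37, 40, 40, 41, 39, 40, 32, 41, 40, 41, 34, 37]  (not all equal)
t=10: [28, 27, 30, 28, 36, 28, 29, 27, 35, 31, 28, 28, 32, 30, 39]  (not all equal)
t=11: [40, 42, 40, 38, 41, 41, 40, 41, 41, 34, 41, 41, 41, 36, 42]  (not all equal)
t=12: [27, 28, 28, 28, 34, 28, 27, 28, 32, 28, 28, 28, 30, 27, 35]  (not all equal)
t=13: [40, 40, 41, 40, 40, 40, 40, 41, 40, 38, 41, 41, 40, 40, 40]  (not all equal)
t=14: [29, 28, 28, 28, 30, 28, 28, 28, 29, 29, 28, 28, 28, 29, 30]  (not all equal)
t=15: [41, 41, 41, 42, 42, 41, 41, 41, 42, 43, 41, 41, 41, 42, 43]  (not all equal)
t=16: [28, 28, 27, 26, 25, 28, 28, 27, 26, 25, 28, 28, 27, 26, 25]  (not all equal)
t=17: [41, 40, 39, 38, 37, 41, 40, 39, 38, 37, 41, 40, 39, 38, 37]  (not all equal)
t=18: [28, 29, 30, 32, 33, 28, 29, 30, 32, 33, 28, 29, 30, 32, 33]  (not all equal)
t=19: [41, 42, 42, 41, 40, 41, 42, 43, 41, 40, 41, 42, 42, 41, 40]  (not all equal)
t=20: [27, 26, 26, 27, 28, 27, 26, 26, 27, 28, 27, 26, 26, 27, 28]  (not all equal)
t=21: [39, 38, 38, 39, 40, 39, 38, 38, 39, 40, 39, 38, 38, 39, 40]  (not all equal)
t=22: [31, 31, 31, 30, 29, 31, 31, 31, 30, 29, 31, 31, 31, 30, 29]  (not all equal)
t=23: [43, 43, 43, 43, 43, 43, 43, 43, 43, 43, 43, 43, 43, 43, 43]  (all equal)

Answer: 23
Key observation: Synchronization is absorbing here: once all sites are equal they stay equal, and step 23 is the first all-equal step.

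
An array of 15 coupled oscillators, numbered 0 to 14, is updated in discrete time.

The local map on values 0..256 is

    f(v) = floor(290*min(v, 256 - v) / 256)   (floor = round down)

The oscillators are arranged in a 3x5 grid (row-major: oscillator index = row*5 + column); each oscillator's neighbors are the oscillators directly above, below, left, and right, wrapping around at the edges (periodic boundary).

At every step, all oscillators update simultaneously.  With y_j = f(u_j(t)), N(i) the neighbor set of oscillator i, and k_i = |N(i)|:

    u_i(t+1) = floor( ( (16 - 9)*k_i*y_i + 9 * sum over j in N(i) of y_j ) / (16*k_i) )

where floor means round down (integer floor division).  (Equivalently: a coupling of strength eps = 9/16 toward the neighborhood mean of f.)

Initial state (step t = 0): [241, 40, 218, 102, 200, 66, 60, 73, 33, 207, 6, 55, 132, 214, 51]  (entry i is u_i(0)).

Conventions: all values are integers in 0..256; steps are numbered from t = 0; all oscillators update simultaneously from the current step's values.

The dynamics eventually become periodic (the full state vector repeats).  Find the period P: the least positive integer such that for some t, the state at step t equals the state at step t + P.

Answer: 2
Key observation: The state at step 11, [140, 138, 133, 133, 139, 140, 138, 133, 133, 139, 140, 138, 133, 133, 139], reappears at step 13 — and no state repeats earlier — so the cycle the system enters has period 2.

Derivation:
t=0: [241, 40, 218, 102, 200, 66, 60, 73, 33, 207, 6, 55, 132, 214, 51]
t=1: [33, 46, 72, 77, 61, 52, 66, 76, 58, 56, 32, 63, 94, 69, 48]
t=2: [46, 59, 81, 79, 64, 54, 69, 83, 72, 62, 46, 68, 90, 78, 58]
t=3: [58, 70, 89, 85, 70, 62, 76, 90, 83, 69, 58, 75, 93, 85, 68]
t=4: [69, 81, 97, 93, 79, 71, 84, 98, 93, 79, 70, 83, 99, 94, 78]
t=5: [81, 92, 106, 103, 89, 82, 94, 107, 103, 89, 82, 94, 108, 104, 89]
t=6: [94, 104, 117, 114, 100, 94, 105, 118, 114, 101, 94, 106, 118, 115, 101]
t=7: [108, 118, 129, 127, 114, 108, 118, 130, 127, 114, 109, 119, 130, 127, 114]
t=8: [124, 133, 141, 141, 129, 124, 132, 141, 140, 129, 125, 133, 141, 140, 130]
t=9: [140, 138, 131, 132, 140, 140, 138, 131, 132, 140, 140, 138, 131, 132, 140]
t=10: [131, 133, 139, 138, 132, 131, 133, 139, 138, 132, 131, 133, 139, 138, 132]
t=11: [140, 138, 133, 133, 139, 140, 138, 133, 133, 139, 140, 138, 133, 133, 139]
t=12: [131, 133, 138, 138, 132, 131, 133, 138, 138, 132, 131, 133, 138, 138, 132]
t=13: [140, 138, 133, 133, 139, 140, 138, 133, 133, 139, 140, 138, 133, 133, 139]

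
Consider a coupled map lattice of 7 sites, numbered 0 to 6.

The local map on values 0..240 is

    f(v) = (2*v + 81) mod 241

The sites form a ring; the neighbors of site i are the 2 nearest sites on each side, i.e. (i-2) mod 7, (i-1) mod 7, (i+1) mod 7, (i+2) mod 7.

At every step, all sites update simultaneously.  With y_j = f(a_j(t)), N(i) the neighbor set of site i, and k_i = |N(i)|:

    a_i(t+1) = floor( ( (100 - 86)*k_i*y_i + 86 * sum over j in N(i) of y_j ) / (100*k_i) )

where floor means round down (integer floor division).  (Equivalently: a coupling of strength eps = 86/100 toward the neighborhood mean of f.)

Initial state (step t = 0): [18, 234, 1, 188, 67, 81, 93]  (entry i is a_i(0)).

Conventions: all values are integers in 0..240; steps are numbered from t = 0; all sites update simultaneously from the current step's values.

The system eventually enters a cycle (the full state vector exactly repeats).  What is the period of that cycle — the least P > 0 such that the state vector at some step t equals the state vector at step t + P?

Answer: 24
Key observation: The state at step 14, [93, 93, 95, 94, 93, 94, 95], reappears at step 38 — and no state repeats earlier — so the cycle the system enters has period 24.

Derivation:
t=0: [18, 234, 1, 188, 67, 81, 93]
t=1: [54, 104, 143, 109, 100, 123, 89]
t=2: [86, 90, 89, 72, 67, 77, 80]
t=3: [60, 57, 104, 136, 132, 130, 103]
t=4: [111, 114, 138, 111, 80, 113, 135]
t=5: [86, 84, 57, 62, 76, 59, 57]
t=6: [130, 131, 125, 165, 203, 166, 124]
t=7: [111, 110, 93, 103, 112, 102, 93]
t=8: [42, 42, 53, 48, 39, 48, 53]
t=9: [177, 177, 169, 172, 178, 172, 169]
t=10: [184, 184, 190, 187, 183, 187, 190]
t=11: [214, 214, 210, 212, 215, 212, 210]
t=12: [22, 22, 25, 24, 22, 24, 25]
t=13: [128, 128, 126, 127, 129, 127, 126]
t=14: [93, 93, 95, 94, 93, 94, 95]
t=15: [28, 28, 26, 27, 28, 27, 26]
t=16: [134, 134, 136, 135, 134, 135, 136]
t=17: [110, 110, 108, 109, 110, 109, 108]
t=18: [57, 57, 59, 58, 57, 58, 59]
t=19: [197, 197, 195, 196, 197, 196, 195]
t=20: [231, 231, 233, 232, 231, 232, 233]
t=21: [63, 63, 61, 62, 63, 62, 61]
t=22: [204, 204, 206, 205, 204, 205, 206]
t=23: [9, 9, 7, 8, 9, 8, 7]
t=24: [96, 96, 98, 97, 96, 97, 98]
t=25: [34, 34, 32, 33, 34, 33, 32]
t=26: [146, 146, 148, 147, 146, 147, 148]
t=27: [134, 134, 132, 133, 134, 133, 132]
t=28: [105, 105, 107, 106, 105, 106, 107]
t=29: [52, 52, 50, 51, 52, 51, 50]
t=30: [182, 182, 184, 183, 182, 183, 184]
t=31: [206, 206, 204, 205, 206, 205, 204]
t=32: [8, 8, 10, 9, 8, 9, 10]
t=33: [99, 99, 97, 98, 99, 98, 97]
t=34: [35, 35, 37, 36, 35, 36, 37]
t=35: [153, 153, 151, 152, 153, 152, 151]
t=36: [143, 143, 145, 144, 143, 144, 145]
t=37: [128, 128, 126, 127, 128, 127, 126]
t=38: [93, 93, 95, 94, 93, 94, 95]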